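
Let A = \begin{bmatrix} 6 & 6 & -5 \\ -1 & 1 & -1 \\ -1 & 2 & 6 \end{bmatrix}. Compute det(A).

|A| = 95

Expand along row 1:
  + 6 · |1 -1; 2 6| = 6·(6 − (-2)) = 48
  − 6 · |-1 -1; -1 6| = −6·(-6 − 1) = 42
  + (-5) · |-1 1; -1 2| = (-5)·(-2 − (-1)) = 5
Sum: (48) + (42) + (5) = 95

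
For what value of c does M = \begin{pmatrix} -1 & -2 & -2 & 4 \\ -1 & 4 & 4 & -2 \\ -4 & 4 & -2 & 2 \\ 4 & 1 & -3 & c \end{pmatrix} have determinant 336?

Expanding along the row containing c, det(M) is linear in c: det(M) = (36)·c + (372).
Set (36)·c + (372) = 336  ⇒  (36)·c = -36  ⇒  c = -1.

-1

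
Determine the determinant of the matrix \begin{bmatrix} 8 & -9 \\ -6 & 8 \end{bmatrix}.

10

det = 8·8 − (-9)·(-6) = 64 − 54 = 10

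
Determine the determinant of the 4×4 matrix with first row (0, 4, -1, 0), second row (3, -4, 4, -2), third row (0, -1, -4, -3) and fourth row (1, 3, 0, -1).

-8

Expand along row 1 (it has 2 zeros):
  − (4) · M_12   where M_12 = det([3 4 -2; 0 -4 -3; 1 0 -1]) = -8
  + (-1) · M_13   where M_13 = det([3 -4 -2; 0 -1 -3; 1 3 -1]) = 40
det = (-1)·(4)·(-8) + (+1)·(-1)·(40) = -8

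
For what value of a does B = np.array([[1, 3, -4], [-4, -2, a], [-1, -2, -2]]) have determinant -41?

Expanding along the row containing a, det(B) is linear in a: det(B) = (-1)·a + (-44).
Set (-1)·a + (-44) = -41  ⇒  (-1)·a = 3  ⇒  a = -3.

-3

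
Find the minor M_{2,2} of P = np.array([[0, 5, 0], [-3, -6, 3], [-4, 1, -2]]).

The minor is 0.

Delete row 2 and column 2; the remaining 2×2 submatrix is [0 0; -4 -2].
Its determinant is 0·(-2) − 0·(-4) = 0.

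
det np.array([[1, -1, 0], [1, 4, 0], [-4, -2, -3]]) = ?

Expand along column 3:
  + (-3) · |1 -1; 1 4| = (-3)·(4 − (-1)) = -15

-15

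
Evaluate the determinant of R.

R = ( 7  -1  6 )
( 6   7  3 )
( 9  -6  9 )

0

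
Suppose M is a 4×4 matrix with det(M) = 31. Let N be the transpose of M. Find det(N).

det(Mᵀ) = det(M).
det(N) = (1)·(31) = 31

The determinant is 31.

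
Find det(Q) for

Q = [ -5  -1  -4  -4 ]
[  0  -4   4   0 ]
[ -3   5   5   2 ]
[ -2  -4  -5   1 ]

The determinant is 1292.

Expand along row 2 (it has 2 zeros):
  + (-4) · M_22   where M_22 = det([-5 -4 -4; -3 5 2; -2 -5 1]) = -171
  − (4) · M_23   where M_23 = det([-5 -1 -4; -3 5 2; -2 -4 1]) = -152
det = (+1)·(-4)·(-171) + (-1)·(4)·(-152) = 1292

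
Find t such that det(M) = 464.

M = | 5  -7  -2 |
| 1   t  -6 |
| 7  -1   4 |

t = 5

Expanding along the column containing t, det(M) is linear in t: det(M) = (34)·t + (294).
Set (34)·t + (294) = 464  ⇒  (34)·t = 170  ⇒  t = 5.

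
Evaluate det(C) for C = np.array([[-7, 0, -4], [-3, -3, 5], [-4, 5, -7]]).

136

Expand along column 2:
  + (-3) · |-7 -4; -4 -7| = (-3)·(49 − 16) = -99
  − 5 · |-7 -4; -3 5| = −5·(-35 − 12) = 235
Sum: (-99) + (235) = 136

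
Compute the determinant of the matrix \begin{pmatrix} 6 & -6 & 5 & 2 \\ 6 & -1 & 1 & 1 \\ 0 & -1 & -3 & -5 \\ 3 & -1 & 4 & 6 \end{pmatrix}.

-132

Expand along row 3 (it has 1 zero):
  − (-1) · M_32   where M_32 = det([6 5 2; 6 1 1; 3 4 6]) = -111
  + (-3) · M_33   where M_33 = det([6 -6 2; 6 -1 1; 3 -1 6]) = 162
  − (-5) · M_34   where M_34 = det([6 -6 5; 6 -1 1; 3 -1 4]) = 93
det = (-1)·(-1)·(-111) + (+1)·(-3)·(162) + (-1)·(-5)·(93) = -132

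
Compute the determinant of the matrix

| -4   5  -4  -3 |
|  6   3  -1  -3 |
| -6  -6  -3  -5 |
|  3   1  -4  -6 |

409

Expand along row 1:
  + (-4) · M_11   where M_11 = det([3 -1 -3; -6 -3 -5; 1 -4 -6]) = -46
  − (5) · M_12   where M_12 = det([6 -1 -3; -6 -3 -5; 3 -4 -6]) = -60
  + (-4) · M_13   where M_13 = det([6 3 -3; -6 -6 -5; 3 1 -6]) = 57
  − (-3) · M_14   where M_14 = det([6 3 -1; -6 -6 -3; 3 1 -4]) = 51
det = (+1)·(-4)·(-46) + (-1)·(5)·(-60) + (+1)·(-4)·(57) + (-1)·(-3)·(51) = 409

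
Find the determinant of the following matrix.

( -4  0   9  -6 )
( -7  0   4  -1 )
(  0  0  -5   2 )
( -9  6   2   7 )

The determinant is -576.

Expand along column 2 (it has 3 zeros):
  + (6) · M_42   where M_42 = det([-4 9 -6; -7 4 -1; 0 -5 2]) = -96
det = (+1)·(6)·(-96) = -576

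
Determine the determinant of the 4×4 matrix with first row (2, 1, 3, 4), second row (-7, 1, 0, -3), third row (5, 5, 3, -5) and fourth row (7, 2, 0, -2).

-183

Expand along column 3 (it has 2 zeros):
  + (3) · M_13   where M_13 = det([-7 1 -3; 5 5 -5; 7 2 -2]) = 50
  + (3) · M_33   where M_33 = det([2 1 4; -7 1 -3; 7 2 -2]) = -111
det = (+1)·(3)·(50) + (+1)·(3)·(-111) = -183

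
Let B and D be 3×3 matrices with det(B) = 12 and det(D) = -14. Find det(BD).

det(BD) = det(B)·det(D) = (12)·(-14) = -168

-168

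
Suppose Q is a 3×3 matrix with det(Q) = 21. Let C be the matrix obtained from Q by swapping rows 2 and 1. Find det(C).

|C| = -21

Swapping two rows multiplies the determinant by −1.
det(C) = (-1)·(21) = -21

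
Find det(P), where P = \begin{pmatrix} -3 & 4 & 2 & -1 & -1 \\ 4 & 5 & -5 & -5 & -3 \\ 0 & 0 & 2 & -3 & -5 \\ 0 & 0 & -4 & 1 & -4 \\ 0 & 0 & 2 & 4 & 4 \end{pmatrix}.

|P| = -3286

P is block upper-triangular with a 2×2 block and a 3×3 block on the diagonal, so its determinant equals the product of the determinants of the diagonal blocks.
det of the 2×2 block = -31
det of the 3×3 block = 106
det = (-31)·(106) = -3286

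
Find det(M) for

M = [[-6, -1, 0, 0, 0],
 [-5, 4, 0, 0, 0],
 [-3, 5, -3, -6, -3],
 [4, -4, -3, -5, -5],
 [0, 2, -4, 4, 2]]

The determinant is 2610.

M is block lower-triangular with a 2×2 block and a 3×3 block on the diagonal, so its determinant equals the product of the determinants of the diagonal blocks.
det of the 2×2 block = -29
det of the 3×3 block = -90
det = (-29)·(-90) = 2610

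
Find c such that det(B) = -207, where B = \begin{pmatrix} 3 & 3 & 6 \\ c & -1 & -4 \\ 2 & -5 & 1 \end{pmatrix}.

c = 4

Expanding along the column containing c, det(B) is linear in c: det(B) = (-33)·c + (-75).
Set (-33)·c + (-75) = -207  ⇒  (-33)·c = -132  ⇒  c = 4.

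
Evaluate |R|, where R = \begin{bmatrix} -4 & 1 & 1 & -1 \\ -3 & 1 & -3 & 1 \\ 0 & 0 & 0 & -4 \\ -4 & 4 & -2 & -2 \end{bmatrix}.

Expand along row 3 (it has 3 zeros):
  − (-4) · M_34   where M_34 = det([-4 1 1; -3 1 -3; -4 4 -2]) = -42
det = (-1)·(-4)·(-42) = -168

The determinant is -168.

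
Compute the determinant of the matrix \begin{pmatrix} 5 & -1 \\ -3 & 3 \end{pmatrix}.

12

det = 5·3 − (-1)·(-3) = 15 − 3 = 12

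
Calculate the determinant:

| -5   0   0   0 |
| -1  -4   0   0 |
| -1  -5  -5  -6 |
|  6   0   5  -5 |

1100

The matrix is block lower-triangular with a 2×2 block and a 2×2 block on the diagonal, so its determinant equals the product of the determinants of the diagonal blocks.
det of the 2×2 block = 20
det of the 2×2 block = 55
det = (20)·(55) = 1100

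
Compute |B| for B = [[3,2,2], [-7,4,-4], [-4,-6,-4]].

Expand along row 1:
  + 3 · |4 -4; -6 -4| = 3·(-16 − 24) = -120
  − 2 · |-7 -4; -4 -4| = −2·(28 − 16) = -24
  + 2 · |-7 4; -4 -6| = 2·(42 − (-16)) = 116
Sum: (-120) + (-24) + (116) = -28

-28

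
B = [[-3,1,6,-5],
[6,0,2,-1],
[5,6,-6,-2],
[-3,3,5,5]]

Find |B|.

Expand along row 2 (it has 1 zero):
  − (6) · M_21   where M_21 = det([1 6 -5; 6 -6 -2; 3 5 5]) = -476
  − (2) · M_23   where M_23 = det([-3 1 -5; 5 6 -2; -3 3 5]) = -292
  + (-1) · M_24   where M_24 = det([-3 1 6; 5 6 -6; -3 3 5]) = 47
det = (-1)·(6)·(-476) + (-1)·(2)·(-292) + (+1)·(-1)·(47) = 3393

det(B) = 3393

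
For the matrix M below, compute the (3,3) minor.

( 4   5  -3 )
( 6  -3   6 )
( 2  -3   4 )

The minor is -42.

Delete row 3 and column 3; the remaining 2×2 submatrix is [4 5; 6 -3].
Its determinant is 4·(-3) − 5·6 = -42.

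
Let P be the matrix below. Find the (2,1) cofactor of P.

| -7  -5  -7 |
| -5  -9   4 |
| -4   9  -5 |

The cofactor is -88.

Delete row 2 and column 1; the remaining 2×2 submatrix is [-5 -7; 9 -5].
Its determinant is (-5)·(-5) − (-7)·9 = 88.
The cofactor carries sign (−1)^(2+1) = −1, so C_{2,1} = −(88) = -88.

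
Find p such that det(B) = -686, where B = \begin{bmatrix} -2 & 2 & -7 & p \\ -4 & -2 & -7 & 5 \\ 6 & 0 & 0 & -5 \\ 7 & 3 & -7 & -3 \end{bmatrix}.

p = 1

Expanding along the column containing p, det(B) is linear in p: det(B) = (210)·p + (-896).
Set (210)·p + (-896) = -686  ⇒  (210)·p = 210  ⇒  p = 1.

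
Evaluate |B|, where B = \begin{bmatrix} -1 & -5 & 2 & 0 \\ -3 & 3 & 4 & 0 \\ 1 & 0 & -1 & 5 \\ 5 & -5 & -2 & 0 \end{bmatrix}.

Expand along column 4 (it has 3 zeros):
  − (5) · M_34   where M_34 = det([-1 -5 2; -3 3 4; 5 -5 -2]) = -84
det = (-1)·(5)·(-84) = 420

det(B) = 420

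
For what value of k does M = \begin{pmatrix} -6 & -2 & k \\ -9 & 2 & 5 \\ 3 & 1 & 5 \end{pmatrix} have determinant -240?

6

Expanding along the column containing k, det(M) is linear in k: det(M) = (-15)·k + (-150).
Set (-15)·k + (-150) = -240  ⇒  (-15)·k = -90  ⇒  k = 6.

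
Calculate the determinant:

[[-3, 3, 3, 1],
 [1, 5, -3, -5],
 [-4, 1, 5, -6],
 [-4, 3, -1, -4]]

The determinant is 928.

Expand along row 1:
  + (-3) · M_11   where M_11 = det([5 -3 -5; 1 5 -6; 3 -1 -4]) = -8
  − (3) · M_12   where M_12 = det([1 -3 -5; -4 5 -6; -4 -1 -4]) = -170
  + (3) · M_13   where M_13 = det([1 5 -5; -4 1 -6; -4 3 -4]) = 94
  − (1) · M_14   where M_14 = det([1 5 -3; -4 1 5; -4 3 -1]) = -112
det = (+1)·(-3)·(-8) + (-1)·(3)·(-170) + (+1)·(3)·(94) + (-1)·(1)·(-112) = 928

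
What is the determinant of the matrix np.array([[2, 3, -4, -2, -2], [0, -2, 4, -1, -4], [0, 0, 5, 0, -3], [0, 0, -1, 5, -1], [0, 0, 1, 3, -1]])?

The matrix is block upper-triangular with a 2×2 block and a 3×3 block on the diagonal, so its determinant equals the product of the determinants of the diagonal blocks.
det of the 2×2 block = -4
det of the 3×3 block = 14
det = (-4)·(14) = -56

-56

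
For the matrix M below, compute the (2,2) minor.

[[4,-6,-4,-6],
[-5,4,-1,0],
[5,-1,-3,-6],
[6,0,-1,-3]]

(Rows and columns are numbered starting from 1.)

Delete row 2 and column 2; the remaining 3×3 submatrix is [4 -4 -6; 5 -3 -6; 6 -1 -3].
Its determinant is 18.

18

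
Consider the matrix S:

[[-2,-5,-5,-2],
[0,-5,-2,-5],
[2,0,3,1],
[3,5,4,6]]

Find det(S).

The determinant is 100.

Expand along row 2 (it has 1 zero):
  + (-5) · M_22   where M_22 = det([-2 -5 -2; 2 3 1; 3 4 6]) = 19
  − (-2) · M_23   where M_23 = det([-2 -5 -2; 2 0 1; 3 5 6]) = 35
  + (-5) · M_24   where M_24 = det([-2 -5 -5; 2 0 3; 3 5 4]) = -25
det = (+1)·(-5)·(19) + (-1)·(-2)·(35) + (+1)·(-5)·(-25) = 100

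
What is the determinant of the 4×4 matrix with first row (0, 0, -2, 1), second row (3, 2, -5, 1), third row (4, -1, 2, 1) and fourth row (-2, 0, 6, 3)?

142

Expand along row 1 (it has 2 zeros):
  + (-2) · M_13   where M_13 = det([3 2 1; 4 -1 1; -2 0 3]) = -39
  − (1) · M_14   where M_14 = det([3 2 -5; 4 -1 2; -2 0 6]) = -64
det = (+1)·(-2)·(-39) + (-1)·(1)·(-64) = 142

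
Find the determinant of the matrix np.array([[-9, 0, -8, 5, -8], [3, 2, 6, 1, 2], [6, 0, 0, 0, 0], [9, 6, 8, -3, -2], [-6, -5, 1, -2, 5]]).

The determinant is 5040.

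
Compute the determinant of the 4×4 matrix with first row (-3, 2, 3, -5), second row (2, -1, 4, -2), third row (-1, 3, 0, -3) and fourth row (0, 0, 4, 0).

Expand along row 4 (it has 3 zeros):
  − (4) · M_43   where M_43 = det([-3 2 -5; 2 -1 -2; -1 3 -3]) = -36
det = (-1)·(4)·(-36) = 144

144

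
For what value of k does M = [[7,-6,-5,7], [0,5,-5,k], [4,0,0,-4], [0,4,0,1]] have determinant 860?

Expanding along the column containing k, det(M) is linear in k: det(M) = (-80)·k + (1340).
Set (-80)·k + (1340) = 860  ⇒  (-80)·k = -480  ⇒  k = 6.

k = 6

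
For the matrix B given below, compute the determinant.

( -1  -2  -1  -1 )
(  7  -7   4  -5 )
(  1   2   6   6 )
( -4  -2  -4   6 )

Expand along row 1:
  + (-1) · M_11   where M_11 = det([-7 4 -5; 2 6 6; -2 -4 6]) = -536
  − (-2) · M_12   where M_12 = det([7 4 -5; 1 6 6; -4 -4 6]) = 200
  + (-1) · M_13   where M_13 = det([7 -7 -5; 1 2 6; -4 -2 6]) = 348
  − (-1) · M_14   where M_14 = det([7 -7 4; 1 2 6; -4 -2 -4]) = 192
det = (+1)·(-1)·(-536) + (-1)·(-2)·(200) + (+1)·(-1)·(348) + (-1)·(-1)·(192) = 780

det(B) = 780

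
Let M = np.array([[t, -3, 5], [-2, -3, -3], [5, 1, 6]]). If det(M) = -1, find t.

Expanding along the column containing t, det(M) is linear in t: det(M) = (-15)·t + (74).
Set (-15)·t + (74) = -1  ⇒  (-15)·t = -75  ⇒  t = 5.

5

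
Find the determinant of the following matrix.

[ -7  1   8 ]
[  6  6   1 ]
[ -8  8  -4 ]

1008

Expand along row 1:
  + (-7) · |6 1; 8 -4| = (-7)·(-24 − 8) = 224
  − 1 · |6 1; -8 -4| = −1·(-24 − (-8)) = 16
  + 8 · |6 6; -8 8| = 8·(48 − (-48)) = 768
Sum: (224) + (16) + (768) = 1008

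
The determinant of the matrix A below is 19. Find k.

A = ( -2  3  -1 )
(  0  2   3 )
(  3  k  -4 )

k = -5

Expanding along the row containing k, det(A) is linear in k: det(A) = (6)·k + (49).
Set (6)·k + (49) = 19  ⇒  (6)·k = -30  ⇒  k = -5.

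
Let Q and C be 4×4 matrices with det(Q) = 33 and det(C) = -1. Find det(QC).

-33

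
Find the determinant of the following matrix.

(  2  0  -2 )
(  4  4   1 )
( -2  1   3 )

-2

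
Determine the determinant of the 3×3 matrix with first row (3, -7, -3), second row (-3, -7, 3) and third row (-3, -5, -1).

The determinant is 168.

Expand along row 1:
  + 3 · |-7 3; -5 -1| = 3·(7 − (-15)) = 66
  − (-7) · |-3 3; -3 -1| = −(-7)·(3 − (-9)) = 84
  + (-3) · |-3 -7; -3 -5| = (-3)·(15 − 21) = 18
Sum: (66) + (84) + (18) = 168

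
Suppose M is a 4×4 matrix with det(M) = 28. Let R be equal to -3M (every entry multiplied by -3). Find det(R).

The determinant is 2268.

For a 4×4 matrix, det(-3M) = (-3)^4·det(M) = 81·det(M).
det(R) = (81)·(28) = 2268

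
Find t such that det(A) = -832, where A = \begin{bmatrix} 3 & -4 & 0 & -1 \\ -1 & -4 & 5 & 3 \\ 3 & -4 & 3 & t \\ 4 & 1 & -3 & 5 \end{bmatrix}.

Expanding along the row containing t, det(A) is linear in t: det(A) = (47)·t + (-409).
Set (47)·t + (-409) = -832  ⇒  (47)·t = -423  ⇒  t = -9.

t = -9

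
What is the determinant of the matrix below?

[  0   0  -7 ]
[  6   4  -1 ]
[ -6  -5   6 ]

Expand along row 1:
  + (-7) · |6 4; -6 -5| = (-7)·(-30 − (-24)) = 42

The determinant is 42.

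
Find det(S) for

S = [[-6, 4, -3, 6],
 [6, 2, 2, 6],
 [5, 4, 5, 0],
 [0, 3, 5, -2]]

Expand along row 3 (it has 1 zero):
  + (5) · M_31   where M_31 = det([4 -3 6; 2 2 6; 3 5 -2]) = -178
  − (4) · M_32   where M_32 = det([-6 -3 6; 6 2 6; 0 5 -2]) = 348
  + (5) · M_33   where M_33 = det([-6 4 6; 6 2 6; 0 3 -2]) = 288
det = (+1)·(5)·(-178) + (-1)·(4)·(348) + (+1)·(5)·(288) = -842

-842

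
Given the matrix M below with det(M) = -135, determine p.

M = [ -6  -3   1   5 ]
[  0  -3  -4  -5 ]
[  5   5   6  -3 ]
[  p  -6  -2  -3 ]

Expanding along the column containing p, det(M) is linear in p: det(M) = (150)·p + (765).
Set (150)·p + (765) = -135  ⇒  (150)·p = -900  ⇒  p = -6.

p = -6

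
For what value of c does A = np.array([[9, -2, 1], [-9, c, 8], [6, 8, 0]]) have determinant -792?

8

Expanding along the column containing c, det(A) is linear in c: det(A) = (-6)·c + (-744).
Set (-6)·c + (-744) = -792  ⇒  (-6)·c = -48  ⇒  c = 8.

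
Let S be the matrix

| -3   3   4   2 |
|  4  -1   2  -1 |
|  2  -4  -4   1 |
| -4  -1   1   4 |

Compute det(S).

113

Expand along row 1:
  + (-3) · M_11   where M_11 = det([-1 2 -1; -4 -4 1; -1 1 4]) = 55
  − (3) · M_12   where M_12 = det([4 2 -1; 2 -4 1; -4 1 4]) = -78
  + (4) · M_13   where M_13 = det([4 -1 -1; 2 -4 1; -4 -1 4]) = -30
  − (2) · M_14   where M_14 = det([4 -1 2; 2 -4 -4; -4 -1 1]) = -82
det = (+1)·(-3)·(55) + (-1)·(3)·(-78) + (+1)·(4)·(-30) + (-1)·(2)·(-82) = 113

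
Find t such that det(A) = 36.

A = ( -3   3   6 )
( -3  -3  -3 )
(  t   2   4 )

t = 2

Expanding along the column containing t, det(A) is linear in t: det(A) = (9)·t + (18).
Set (9)·t + (18) = 36  ⇒  (9)·t = 18  ⇒  t = 2.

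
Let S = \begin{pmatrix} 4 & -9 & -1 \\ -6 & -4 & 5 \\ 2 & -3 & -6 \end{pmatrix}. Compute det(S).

Expand along column 1:
  + 4 · |-4 5; -3 -6| = 4·(24 − (-15)) = 156
  − (-6) · |-9 -1; -3 -6| = −(-6)·(54 − 3) = 306
  + 2 · |-9 -1; -4 5| = 2·(-45 − 4) = -98
Sum: (156) + (306) + (-98) = 364

|S| = 364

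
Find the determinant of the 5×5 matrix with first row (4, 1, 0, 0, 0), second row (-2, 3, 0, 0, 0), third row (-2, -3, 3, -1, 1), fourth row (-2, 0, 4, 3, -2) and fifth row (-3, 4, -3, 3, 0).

The determinant is 462.

The matrix is block lower-triangular with a 2×2 block and a 3×3 block on the diagonal, so its determinant equals the product of the determinants of the diagonal blocks.
det of the 2×2 block = 14
det of the 3×3 block = 33
det = (14)·(33) = 462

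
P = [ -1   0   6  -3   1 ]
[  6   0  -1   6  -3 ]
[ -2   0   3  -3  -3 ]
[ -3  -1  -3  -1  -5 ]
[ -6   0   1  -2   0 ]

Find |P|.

601

Expand along column 2 (it has 4 zeros):
  + (-1) · M_42   where M_42 = det([-1 6 -3 1; 6 -1 6 -3; -2 3 -3 -3; -6 1 -2 0]) = -601
det = (+1)·(-1)·(-601) = 601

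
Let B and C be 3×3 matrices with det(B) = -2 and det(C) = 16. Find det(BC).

|BC| = -32

det(BC) = det(B)·det(C) = (-2)·(16) = -32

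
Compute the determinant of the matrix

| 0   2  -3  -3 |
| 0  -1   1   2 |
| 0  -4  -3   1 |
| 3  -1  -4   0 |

-42

Expand along column 1 (it has 3 zeros):
  − (3) · M_41   where M_41 = det([2 -3 -3; -1 1 2; -4 -3 1]) = 14
det = (-1)·(3)·(14) = -42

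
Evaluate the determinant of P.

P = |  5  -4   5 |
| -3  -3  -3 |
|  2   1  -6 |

|P| = 216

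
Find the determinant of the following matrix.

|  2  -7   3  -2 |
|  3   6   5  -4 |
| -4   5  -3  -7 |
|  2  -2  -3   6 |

The determinant is -1447.

Expand along row 1:
  + (2) · M_11   where M_11 = det([6 5 -4; 5 -3 -7; -2 -3 6]) = -230
  − (-7) · M_12   where M_12 = det([3 5 -4; -4 -3 -7; 2 -3 6]) = -139
  + (3) · M_13   where M_13 = det([3 6 -4; -4 5 -7; 2 -2 6]) = 116
  − (-2) · M_14   where M_14 = det([3 6 5; -4 5 -3; 2 -2 -3]) = -181
det = (+1)·(2)·(-230) + (-1)·(-7)·(-139) + (+1)·(3)·(116) + (-1)·(-2)·(-181) = -1447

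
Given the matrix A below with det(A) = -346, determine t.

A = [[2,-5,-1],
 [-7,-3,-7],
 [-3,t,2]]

Expanding along the column containing t, det(A) is linear in t: det(A) = (21)·t + (-178).
Set (21)·t + (-178) = -346  ⇒  (21)·t = -168  ⇒  t = -8.

t = -8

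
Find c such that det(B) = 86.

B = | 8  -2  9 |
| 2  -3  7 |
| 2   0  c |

-3

Expanding along the row containing c, det(B) is linear in c: det(B) = (-20)·c + (26).
Set (-20)·c + (26) = 86  ⇒  (-20)·c = 60  ⇒  c = -3.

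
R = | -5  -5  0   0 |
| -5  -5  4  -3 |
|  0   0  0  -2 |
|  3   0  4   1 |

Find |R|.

The determinant is -120.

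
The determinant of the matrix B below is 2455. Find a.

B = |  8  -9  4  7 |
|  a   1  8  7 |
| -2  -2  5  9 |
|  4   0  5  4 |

a = -9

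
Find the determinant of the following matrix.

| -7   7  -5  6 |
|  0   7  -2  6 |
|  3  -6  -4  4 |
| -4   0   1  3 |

The determinant is 2245.

Expand along row 2 (it has 1 zero):
  + (7) · M_22   where M_22 = det([-7 -5 6; 3 -4 4; -4 1 3]) = 159
  − (-2) · M_23   where M_23 = det([-7 7 6; 3 -6 4; -4 0 3]) = -193
  + (6) · M_24   where M_24 = det([-7 7 -5; 3 -6 -4; -4 0 1]) = 253
det = (+1)·(7)·(159) + (-1)·(-2)·(-193) + (+1)·(6)·(253) = 2245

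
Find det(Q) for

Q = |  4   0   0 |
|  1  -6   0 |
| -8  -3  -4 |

96

Q is lower triangular, so det(Q) is the product of the diagonal entries:
det = (4) · (-6) · (-4) = 96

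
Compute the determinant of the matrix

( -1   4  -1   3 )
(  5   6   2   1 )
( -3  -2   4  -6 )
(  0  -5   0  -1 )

Expand along row 4 (it has 2 zeros):
  + (-5) · M_42   where M_42 = det([-1 -1 3; 5 2 1; -3 4 -6]) = 67
  + (-1) · M_44   where M_44 = det([-1 4 -1; 5 6 2; -3 -2 4]) = -140
det = (+1)·(-5)·(67) + (+1)·(-1)·(-140) = -195

-195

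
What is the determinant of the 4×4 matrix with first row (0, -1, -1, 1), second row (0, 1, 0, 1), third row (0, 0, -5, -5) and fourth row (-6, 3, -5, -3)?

Expand along column 1 (it has 3 zeros):
  − (-6) · M_41   where M_41 = det([-1 -1 1; 1 0 1; 0 -5 -5]) = -15
det = (-1)·(-6)·(-15) = -90

The determinant is -90.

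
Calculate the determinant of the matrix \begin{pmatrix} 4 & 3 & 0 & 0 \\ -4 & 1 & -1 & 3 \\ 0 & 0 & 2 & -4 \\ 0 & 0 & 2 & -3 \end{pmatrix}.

The matrix is block upper-triangular with a 2×2 block and a 2×2 block on the diagonal, so its determinant equals the product of the determinants of the diagonal blocks.
det of the 2×2 block = 16
det of the 2×2 block = 2
det = (16)·(2) = 32

32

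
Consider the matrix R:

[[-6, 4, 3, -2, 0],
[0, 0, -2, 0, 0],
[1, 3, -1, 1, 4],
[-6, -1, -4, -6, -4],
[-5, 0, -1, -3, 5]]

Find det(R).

1128

Expand along row 2 (it has 4 zeros):
  − (-2) · M_23   where M_23 = det([-6 4 -2 0; 1 3 1 4; -6 -1 -6 -4; -5 0 -3 5]) = 564
det = (-1)·(-2)·(564) = 1128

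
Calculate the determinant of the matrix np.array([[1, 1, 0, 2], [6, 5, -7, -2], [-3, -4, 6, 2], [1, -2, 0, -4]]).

The determinant is -6.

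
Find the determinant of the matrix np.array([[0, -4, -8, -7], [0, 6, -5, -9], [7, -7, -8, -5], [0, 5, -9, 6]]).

Expand along column 1 (it has 3 zeros):
  + (7) · M_31   where M_31 = det([-4 -8 -7; 6 -5 -9; 5 -9 6]) = 1295
det = (+1)·(7)·(1295) = 9065

9065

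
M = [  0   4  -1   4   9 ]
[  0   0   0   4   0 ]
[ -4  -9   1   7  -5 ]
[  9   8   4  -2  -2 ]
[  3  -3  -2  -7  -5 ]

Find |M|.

Expand along row 2 (it has 4 zeros):
  + (4) · M_24   where M_24 = det([0 4 -1 9; -4 -9 1 -5; 9 8 4 -2; 3 -3 -2 -5]) = 1517
det = (+1)·(4)·(1517) = 6068

The determinant is 6068.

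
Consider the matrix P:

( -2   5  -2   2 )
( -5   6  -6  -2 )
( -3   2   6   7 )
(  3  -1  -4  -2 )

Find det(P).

det(P) = 264

Expand along row 1:
  + (-2) · M_11   where M_11 = det([6 -6 -2; 2 6 7; -1 -4 -2]) = 118
  − (5) · M_12   where M_12 = det([-5 -6 -2; -3 6 7; 3 -4 -2]) = -158
  + (-2) · M_13   where M_13 = det([-5 6 -2; -3 2 7; 3 -1 -2]) = 81
  − (2) · M_14   where M_14 = det([-5 6 -6; -3 2 6; 3 -1 -4]) = 64
det = (+1)·(-2)·(118) + (-1)·(5)·(-158) + (+1)·(-2)·(81) + (-1)·(2)·(64) = 264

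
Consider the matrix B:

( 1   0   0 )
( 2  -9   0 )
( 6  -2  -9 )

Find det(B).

B is lower triangular, so det(B) is the product of the diagonal entries:
det = (1) · (-9) · (-9) = 81

81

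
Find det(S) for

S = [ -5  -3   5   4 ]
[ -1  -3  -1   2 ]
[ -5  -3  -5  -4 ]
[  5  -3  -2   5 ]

det(S) = 48

Expand along row 1:
  + (-5) · M_11   where M_11 = det([-3 -1 2; -3 -5 -4; -3 -2 5]) = 54
  − (-3) · M_12   where M_12 = det([-1 -1 2; -5 -5 -4; 5 -2 5]) = 98
  + (5) · M_13   where M_13 = det([-1 -3 2; -5 -3 -4; 5 -3 5]) = 72
  − (4) · M_14   where M_14 = det([-1 -3 -1; -5 -3 -5; 5 -3 -2]) = 84
det = (+1)·(-5)·(54) + (-1)·(-3)·(98) + (+1)·(5)·(72) + (-1)·(4)·(84) = 48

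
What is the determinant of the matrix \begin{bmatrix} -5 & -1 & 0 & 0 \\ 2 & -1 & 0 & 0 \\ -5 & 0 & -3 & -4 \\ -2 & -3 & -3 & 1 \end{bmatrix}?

-105

The matrix is block lower-triangular with a 2×2 block and a 2×2 block on the diagonal, so its determinant equals the product of the determinants of the diagonal blocks.
det of the 2×2 block = 7
det of the 2×2 block = -15
det = (7)·(-15) = -105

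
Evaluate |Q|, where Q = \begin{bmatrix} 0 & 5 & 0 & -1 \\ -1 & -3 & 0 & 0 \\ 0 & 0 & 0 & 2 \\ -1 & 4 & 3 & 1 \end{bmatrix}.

Expand along row 3 (it has 3 zeros):
  − (2) · M_34   where M_34 = det([0 5 0; -1 -3 0; -1 4 3]) = 15
det = (-1)·(2)·(15) = -30

det(Q) = -30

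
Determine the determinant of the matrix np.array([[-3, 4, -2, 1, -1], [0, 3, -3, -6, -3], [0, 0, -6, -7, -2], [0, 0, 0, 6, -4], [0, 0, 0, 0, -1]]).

-324

The matrix is upper triangular, so the determinant is the product of the diagonal entries:
det = (-3) · (3) · (-6) · (6) · (-1) = -324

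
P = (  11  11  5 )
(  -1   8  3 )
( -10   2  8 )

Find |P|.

The determinant is 786.

Expand along column 1:
  + 11 · |8 3; 2 8| = 11·(64 − 6) = 638
  − (-1) · |11 5; 2 8| = −(-1)·(88 − 10) = 78
  + (-10) · |11 5; 8 3| = (-10)·(33 − 40) = 70
Sum: (638) + (78) + (70) = 786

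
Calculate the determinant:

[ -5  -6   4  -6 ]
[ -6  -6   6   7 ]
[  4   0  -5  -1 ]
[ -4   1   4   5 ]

Expand along row 3 (it has 1 zero):
  + (4) · M_31   where M_31 = det([-6 4 -6; -6 6 7; 1 4 5]) = 316
  + (-5) · M_33   where M_33 = det([-5 -6 -6; -6 -6 7; -4 1 5]) = 353
  − (-1) · M_34   where M_34 = det([-5 -6 4; -6 -6 6; -4 1 4]) = 30
det = (+1)·(4)·(316) + (+1)·(-5)·(353) + (-1)·(-1)·(30) = -471

-471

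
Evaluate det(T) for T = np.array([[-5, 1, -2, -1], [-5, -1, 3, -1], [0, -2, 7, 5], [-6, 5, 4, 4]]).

Expand along row 3 (it has 1 zero):
  − (-2) · M_32   where M_32 = det([-5 -2 -1; -5 3 -1; -6 4 4]) = -130
  + (7) · M_33   where M_33 = det([-5 1 -1; -5 -1 -1; -6 5 4]) = 52
  − (5) · M_34   where M_34 = det([-5 1 -2; -5 -1 3; -6 5 4]) = 159
det = (-1)·(-2)·(-130) + (+1)·(7)·(52) + (-1)·(5)·(159) = -691

The determinant is -691.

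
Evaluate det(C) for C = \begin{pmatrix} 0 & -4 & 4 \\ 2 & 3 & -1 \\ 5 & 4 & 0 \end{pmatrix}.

det(C) = -8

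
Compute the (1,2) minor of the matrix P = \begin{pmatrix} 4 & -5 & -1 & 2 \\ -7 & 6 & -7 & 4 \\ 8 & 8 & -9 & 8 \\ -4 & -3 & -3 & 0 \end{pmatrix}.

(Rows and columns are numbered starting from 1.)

-184

Delete row 1 and column 2; the remaining 3×3 submatrix is [-7 -7 4; 8 -9 8; -4 -3 0].
Its determinant is -184.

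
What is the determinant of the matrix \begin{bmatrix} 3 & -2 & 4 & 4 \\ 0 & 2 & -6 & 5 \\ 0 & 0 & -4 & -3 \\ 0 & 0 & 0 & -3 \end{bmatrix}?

The determinant is 72.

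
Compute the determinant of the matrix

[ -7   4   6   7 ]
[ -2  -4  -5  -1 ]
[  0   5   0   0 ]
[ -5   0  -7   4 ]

Expand along row 3 (it has 3 zeros):
  − (5) · M_32   where M_32 = det([-7 6 7; -2 -5 -1; -5 -7 4]) = 190
det = (-1)·(5)·(190) = -950

-950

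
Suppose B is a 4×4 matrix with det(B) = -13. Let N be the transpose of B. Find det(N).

-13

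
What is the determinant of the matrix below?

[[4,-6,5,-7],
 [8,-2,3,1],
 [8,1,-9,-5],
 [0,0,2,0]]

The determinant is 840.

Expand along row 4 (it has 3 zeros):
  − (2) · M_43   where M_43 = det([4 -6 -7; 8 -2 1; 8 1 -5]) = -420
det = (-1)·(2)·(-420) = 840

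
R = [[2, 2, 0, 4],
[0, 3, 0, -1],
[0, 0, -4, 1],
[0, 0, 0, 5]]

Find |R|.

R is upper triangular, so det(R) is the product of the diagonal entries:
det = (2) · (3) · (-4) · (5) = -120

det(R) = -120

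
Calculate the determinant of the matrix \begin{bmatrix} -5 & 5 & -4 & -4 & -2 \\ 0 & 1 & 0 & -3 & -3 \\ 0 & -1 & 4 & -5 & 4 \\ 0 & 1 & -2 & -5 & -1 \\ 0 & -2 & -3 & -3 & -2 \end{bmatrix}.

Expand along column 1 (it has 4 zeros):
  + (-5) · M_11   where M_11 = det([1 0 -3 -3; -1 4 -5 4; 1 -2 -5 -1; -2 -3 -3 -2]) = 324
det = (+1)·(-5)·(324) = -1620

-1620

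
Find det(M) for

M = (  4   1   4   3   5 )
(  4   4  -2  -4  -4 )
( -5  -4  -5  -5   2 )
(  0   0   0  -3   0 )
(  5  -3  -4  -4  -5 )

-4752

Expand along row 4 (it has 4 zeros):
  + (-3) · M_44   where M_44 = det([4 1 4 5; 4 4 -2 -4; -5 -4 -5 2; 5 -3 -4 -5]) = 1584
det = (+1)·(-3)·(1584) = -4752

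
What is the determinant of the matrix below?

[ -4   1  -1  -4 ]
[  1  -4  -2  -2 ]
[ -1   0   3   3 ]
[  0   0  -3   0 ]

Expand along row 4 (it has 3 zeros):
  − (-3) · M_43   where M_43 = det([-4 1 -4; 1 -4 -2; -1 0 3]) = 63
det = (-1)·(-3)·(63) = 189

189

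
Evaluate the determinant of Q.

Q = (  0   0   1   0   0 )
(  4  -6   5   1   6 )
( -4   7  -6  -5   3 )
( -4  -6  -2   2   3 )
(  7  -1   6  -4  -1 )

|Q| = 2367

Expand along row 1 (it has 4 zeros):
  + (1) · M_13   where M_13 = det([4 -6 1 6; -4 7 -5 3; -4 -6 2 3; 7 -1 -4 -1]) = 2367
det = (+1)·(1)·(2367) = 2367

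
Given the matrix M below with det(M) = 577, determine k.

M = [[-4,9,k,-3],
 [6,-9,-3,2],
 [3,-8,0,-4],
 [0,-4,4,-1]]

Expanding along the column containing k, det(M) is linear in k: det(M) = (-99)·k + (-215).
Set (-99)·k + (-215) = 577  ⇒  (-99)·k = 792  ⇒  k = -8.

k = -8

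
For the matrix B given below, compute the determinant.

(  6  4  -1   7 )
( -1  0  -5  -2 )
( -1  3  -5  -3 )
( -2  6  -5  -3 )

Expand along row 2 (it has 1 zero):
  − (-1) · M_21   where M_21 = det([4 -1 7; 3 -5 -3; 6 -5 -3]) = 114
  − (-5) · M_23   where M_23 = det([6 4 7; -1 3 -3; -2 6 -3]) = 66
  + (-2) · M_24   where M_24 = det([6 4 -1; -1 3 -5; -2 6 -5]) = 110
det = (-1)·(-1)·(114) + (-1)·(-5)·(66) + (+1)·(-2)·(110) = 224

224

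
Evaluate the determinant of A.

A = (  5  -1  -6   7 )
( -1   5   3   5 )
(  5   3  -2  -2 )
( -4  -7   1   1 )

Expand along row 1:
  + (5) · M_11   where M_11 = det([5 3 5; 3 -2 -2; -7 1 1]) = -22
  − (-1) · M_12   where M_12 = det([-1 3 5; 5 -2 -2; -4 1 1]) = -6
  + (-6) · M_13   where M_13 = det([-1 5 5; 5 3 -2; -4 -7 1]) = -89
  − (7) · M_14   where M_14 = det([-1 5 3; 5 3 -2; -4 -7 1]) = -43
det = (+1)·(5)·(-22) + (-1)·(-1)·(-6) + (+1)·(-6)·(-89) + (-1)·(7)·(-43) = 719

719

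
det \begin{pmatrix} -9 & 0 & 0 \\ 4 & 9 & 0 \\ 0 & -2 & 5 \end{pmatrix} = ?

The matrix is lower triangular, so the determinant is the product of the diagonal entries:
det = (-9) · (9) · (5) = -405

-405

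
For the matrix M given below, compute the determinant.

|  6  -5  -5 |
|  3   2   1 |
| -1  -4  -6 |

Expand along row 1:
  + 6 · |2 1; -4 -6| = 6·(-12 − (-4)) = -48
  − (-5) · |3 1; -1 -6| = −(-5)·(-18 − (-1)) = -85
  + (-5) · |3 2; -1 -4| = (-5)·(-12 − (-2)) = 50
Sum: (-48) + (-85) + (50) = -83

-83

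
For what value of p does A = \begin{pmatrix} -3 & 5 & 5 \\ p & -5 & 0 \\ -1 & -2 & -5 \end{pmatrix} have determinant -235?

-9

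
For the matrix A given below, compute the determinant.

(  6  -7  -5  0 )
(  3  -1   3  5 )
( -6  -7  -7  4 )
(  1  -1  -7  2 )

Expand along row 1 (it has 1 zero):
  + (6) · M_11   where M_11 = det([-1 3 5; -7 -7 4; -1 -7 2]) = 226
  − (-7) · M_12   where M_12 = det([3 3 5; -6 -7 4; 1 -7 2]) = 335
  + (-5) · M_13   where M_13 = det([3 -1 5; -6 -7 4; 1 -1 2]) = 19
det = (+1)·(6)·(226) + (-1)·(-7)·(335) + (+1)·(-5)·(19) = 3606

3606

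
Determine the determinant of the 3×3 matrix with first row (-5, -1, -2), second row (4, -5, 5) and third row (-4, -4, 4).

Expand along column 1:
  + (-5) · |-5 5; -4 4| = (-5)·(-20 − (-20)) = 0
  − 4 · |-1 -2; -4 4| = −4·(-4 − 8) = 48
  + (-4) · |-1 -2; -5 5| = (-4)·(-5 − 10) = 60
Sum: (0) + (48) + (60) = 108

The determinant is 108.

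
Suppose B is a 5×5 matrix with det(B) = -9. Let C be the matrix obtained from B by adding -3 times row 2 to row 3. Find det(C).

-9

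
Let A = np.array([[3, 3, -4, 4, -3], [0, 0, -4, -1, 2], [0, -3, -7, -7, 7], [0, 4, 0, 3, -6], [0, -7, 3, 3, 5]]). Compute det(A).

Expand along column 1 (it has 4 zeros):
  + (3) · M_11   where M_11 = det([0 -4 -1 2; -3 -7 -7 7; 4 0 3 -6; -7 3 3 5]) = -312
det = (+1)·(3)·(-312) = -936

det(A) = -936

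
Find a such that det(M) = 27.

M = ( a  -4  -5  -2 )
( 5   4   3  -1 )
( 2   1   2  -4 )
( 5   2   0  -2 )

-2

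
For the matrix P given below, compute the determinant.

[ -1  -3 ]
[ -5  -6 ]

det(P) = (-1)·(-6) − (-3)·(-5) = 6 − 15 = -9

-9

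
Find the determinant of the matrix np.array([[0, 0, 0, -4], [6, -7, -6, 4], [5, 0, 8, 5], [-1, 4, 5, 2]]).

The determinant is -324.

Expand along row 1 (it has 3 zeros):
  − (-4) · M_14   where M_14 = det([6 -7 -6; 5 0 8; -1 4 5]) = -81
det = (-1)·(-4)·(-81) = -324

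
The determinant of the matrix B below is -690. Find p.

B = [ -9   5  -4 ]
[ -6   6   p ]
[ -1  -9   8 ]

3

Expanding along the column containing p, det(B) is linear in p: det(B) = (-86)·p + (-432).
Set (-86)·p + (-432) = -690  ⇒  (-86)·p = -258  ⇒  p = 3.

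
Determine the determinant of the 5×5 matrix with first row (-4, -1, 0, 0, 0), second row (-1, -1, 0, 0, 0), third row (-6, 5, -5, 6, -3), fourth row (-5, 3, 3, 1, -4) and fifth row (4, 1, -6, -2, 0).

The matrix is block lower-triangular with a 2×2 block and a 3×3 block on the diagonal, so its determinant equals the product of the determinants of the diagonal blocks.
det of the 2×2 block = 3
det of the 3×3 block = 184
det = (3)·(184) = 552

552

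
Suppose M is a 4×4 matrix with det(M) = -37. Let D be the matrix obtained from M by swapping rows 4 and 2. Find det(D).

|D| = 37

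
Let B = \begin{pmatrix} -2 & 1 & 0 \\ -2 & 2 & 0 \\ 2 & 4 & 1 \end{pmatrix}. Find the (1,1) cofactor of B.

Delete row 1 and column 1; the remaining 2×2 submatrix is [2 0; 4 1].
Its determinant is 2·1 − 0·4 = 2.
The cofactor carries sign (−1)^(1+1) = +1, so C_{1,1} = +(2) = 2.

The cofactor is 2.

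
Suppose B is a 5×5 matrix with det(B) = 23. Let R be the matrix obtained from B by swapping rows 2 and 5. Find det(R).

-23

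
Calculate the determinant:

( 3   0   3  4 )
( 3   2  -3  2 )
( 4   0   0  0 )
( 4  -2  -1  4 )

Expand along row 3 (it has 3 zeros):
  + (4) · M_31   where M_31 = det([0 3 4; 2 -3 2; -2 -1 4]) = -68
det = (+1)·(4)·(-68) = -272

-272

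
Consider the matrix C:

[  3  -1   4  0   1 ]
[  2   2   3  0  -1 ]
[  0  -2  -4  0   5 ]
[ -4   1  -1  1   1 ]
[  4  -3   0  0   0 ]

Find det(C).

|C| = 225

Expand along column 4 (it has 4 zeros):
  + (1) · M_44   where M_44 = det([3 -1 4 1; 2 2 3 -1; 0 -2 -4 5; 4 -3 0 0]) = 225
det = (+1)·(1)·(225) = 225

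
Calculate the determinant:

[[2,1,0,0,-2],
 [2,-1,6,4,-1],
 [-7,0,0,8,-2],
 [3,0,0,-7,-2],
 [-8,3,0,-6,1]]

Expand along column 3 (it has 4 zeros):
  − (6) · M_23   where M_23 = det([2 1 0 -2; -7 0 8 -2; 3 0 -7 -2; -8 3 -6 1]) = -715
det = (-1)·(6)·(-715) = 4290

4290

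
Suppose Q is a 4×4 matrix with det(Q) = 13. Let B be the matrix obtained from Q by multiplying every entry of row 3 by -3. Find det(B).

det(B) = -39

Scaling one row by -3 multiplies the determinant by -3.
det(B) = (-3)·(13) = -39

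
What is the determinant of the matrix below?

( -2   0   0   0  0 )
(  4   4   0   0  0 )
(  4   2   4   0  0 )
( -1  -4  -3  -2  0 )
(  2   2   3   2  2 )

128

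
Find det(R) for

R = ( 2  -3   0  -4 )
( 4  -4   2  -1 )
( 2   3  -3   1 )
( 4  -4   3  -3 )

136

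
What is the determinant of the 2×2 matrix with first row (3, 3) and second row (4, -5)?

The determinant is -27.

det = 3·(-5) − 3·4 = -15 − 12 = -27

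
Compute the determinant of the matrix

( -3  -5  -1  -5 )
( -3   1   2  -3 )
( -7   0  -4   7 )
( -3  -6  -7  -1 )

Expand along row 3 (it has 1 zero):
  + (-7) · M_31   where M_31 = det([-5 -1 -5; 1 2 -3; -6 -7 -1]) = 71
  + (-4) · M_33   where M_33 = det([-3 -5 -5; -3 1 -3; -3 -6 -1]) = -78
  − (7) · M_34   where M_34 = det([-3 -5 -1; -3 1 2; -3 -6 -7]) = 99
det = (+1)·(-7)·(71) + (+1)·(-4)·(-78) + (-1)·(7)·(99) = -878

The determinant is -878.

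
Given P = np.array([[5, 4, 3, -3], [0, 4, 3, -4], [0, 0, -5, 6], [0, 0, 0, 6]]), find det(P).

-600

P is upper triangular, so det(P) is the product of the diagonal entries:
det = (5) · (4) · (-5) · (6) = -600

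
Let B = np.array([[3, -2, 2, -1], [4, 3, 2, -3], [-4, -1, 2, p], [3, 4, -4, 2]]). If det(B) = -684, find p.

p = -9

Expanding along the row containing p, det(B) is linear in p: det(B) = (90)·p + (126).
Set (90)·p + (126) = -684  ⇒  (90)·p = -810  ⇒  p = -9.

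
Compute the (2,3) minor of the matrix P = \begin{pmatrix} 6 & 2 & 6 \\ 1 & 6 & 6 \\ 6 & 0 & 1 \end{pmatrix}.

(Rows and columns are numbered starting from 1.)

The minor is -12.

Delete row 2 and column 3; the remaining 2×2 submatrix is [6 2; 6 0].
Its determinant is 6·0 − 2·6 = -12.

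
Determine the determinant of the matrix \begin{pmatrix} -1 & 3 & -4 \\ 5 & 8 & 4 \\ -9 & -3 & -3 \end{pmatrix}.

Expand along column 1:
  + (-1) · |8 4; -3 -3| = (-1)·(-24 − (-12)) = 12
  − 5 · |3 -4; -3 -3| = −5·(-9 − 12) = 105
  + (-9) · |3 -4; 8 4| = (-9)·(12 − (-32)) = -396
Sum: (12) + (105) + (-396) = -279

The determinant is -279.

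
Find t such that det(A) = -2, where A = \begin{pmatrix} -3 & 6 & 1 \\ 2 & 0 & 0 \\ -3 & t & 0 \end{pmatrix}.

t = -1

Expanding along the row containing t, det(A) is linear in t: det(A) = (2)·t + (0).
Set (2)·t + (0) = -2  ⇒  (2)·t = -2  ⇒  t = -1.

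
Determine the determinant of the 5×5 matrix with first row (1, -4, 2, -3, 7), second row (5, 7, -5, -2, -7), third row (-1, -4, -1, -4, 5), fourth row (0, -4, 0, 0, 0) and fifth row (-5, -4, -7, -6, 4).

-1104

Expand along row 4 (it has 4 zeros):
  + (-4) · M_42   where M_42 = det([1 2 -3 7; 5 -5 -2 -7; -1 -1 -4 5; -5 -7 -6 4]) = 276
det = (+1)·(-4)·(276) = -1104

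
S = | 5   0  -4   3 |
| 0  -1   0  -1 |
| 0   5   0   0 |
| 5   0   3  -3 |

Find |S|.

Expand along row 3 (it has 3 zeros):
  − (5) · M_32   where M_32 = det([5 -4 3; 0 0 -1; 5 3 -3]) = 35
det = (-1)·(5)·(35) = -175

|S| = -175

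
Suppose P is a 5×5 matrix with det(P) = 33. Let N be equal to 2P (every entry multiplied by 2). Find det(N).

1056

For a 5×5 matrix, det(2P) = 2^5·det(P) = 32·det(P).
det(N) = (32)·(33) = 1056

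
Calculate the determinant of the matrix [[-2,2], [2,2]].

det = (-2)·2 − 2·2 = -4 − 4 = -8

The determinant is -8.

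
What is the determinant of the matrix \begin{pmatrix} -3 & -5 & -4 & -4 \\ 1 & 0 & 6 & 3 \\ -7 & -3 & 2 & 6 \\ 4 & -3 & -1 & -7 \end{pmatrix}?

92

Expand along row 2 (it has 1 zero):
  − (1) · M_21   where M_21 = det([-5 -4 -4; -3 2 6; -3 -1 -7]) = 160
  − (6) · M_23   where M_23 = det([-3 -5 -4; -7 -3 6; 4 -3 -7]) = -124
  + (3) · M_24   where M_24 = det([-3 -5 -4; -7 -3 2; 4 -3 -1]) = -164
det = (-1)·(1)·(160) + (-1)·(6)·(-124) + (+1)·(3)·(-164) = 92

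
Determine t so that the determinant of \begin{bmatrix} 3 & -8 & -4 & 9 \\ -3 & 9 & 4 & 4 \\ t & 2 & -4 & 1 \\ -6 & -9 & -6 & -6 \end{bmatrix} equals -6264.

t = 5

Expanding along the row containing t, det(M) is linear in t: det(M) = (-234)·t + (-5094).
Set (-234)·t + (-5094) = -6264  ⇒  (-234)·t = -1170  ⇒  t = 5.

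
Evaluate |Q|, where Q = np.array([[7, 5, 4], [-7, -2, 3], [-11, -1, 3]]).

Expand along column 1:
  + 7 · |-2 3; -1 3| = 7·(-6 − (-3)) = -21
  − (-7) · |5 4; -1 3| = −(-7)·(15 − (-4)) = 133
  + (-11) · |5 4; -2 3| = (-11)·(15 − (-8)) = -253
Sum: (-21) + (133) + (-253) = -141

|Q| = -141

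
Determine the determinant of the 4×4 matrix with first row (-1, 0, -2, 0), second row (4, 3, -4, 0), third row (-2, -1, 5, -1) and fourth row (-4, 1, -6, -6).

The determinant is 72.

Expand along row 1 (it has 2 zeros):
  + (-1) · M_11   where M_11 = det([3 -4 0; -1 5 -1; 1 -6 -6]) = -80
  + (-2) · M_13   where M_13 = det([4 3 0; -2 -1 -1; -4 1 -6]) = 4
det = (+1)·(-1)·(-80) + (+1)·(-2)·(4) = 72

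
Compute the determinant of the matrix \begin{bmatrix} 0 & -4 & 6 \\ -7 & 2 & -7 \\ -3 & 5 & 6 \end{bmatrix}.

Expand along row 1:
  − (-4) · |-7 -7; -3 6| = −(-4)·(-42 − 21) = -252
  + 6 · |-7 2; -3 5| = 6·(-35 − (-6)) = -174
Sum: (-252) + (-174) = -426

The determinant is -426.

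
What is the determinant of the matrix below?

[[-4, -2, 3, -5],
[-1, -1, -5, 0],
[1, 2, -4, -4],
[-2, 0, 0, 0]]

Expand along row 4 (it has 3 zeros):
  − (-2) · M_41   where M_41 = det([-2 3 -5; -1 -5 0; 2 -4 -4]) = -122
det = (-1)·(-2)·(-122) = -244

-244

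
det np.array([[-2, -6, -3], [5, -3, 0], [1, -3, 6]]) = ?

252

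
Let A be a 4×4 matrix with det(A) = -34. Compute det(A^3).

The determinant is -39304.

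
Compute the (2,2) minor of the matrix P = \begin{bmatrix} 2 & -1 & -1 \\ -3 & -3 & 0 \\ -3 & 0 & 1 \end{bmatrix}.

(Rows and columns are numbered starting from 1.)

-1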